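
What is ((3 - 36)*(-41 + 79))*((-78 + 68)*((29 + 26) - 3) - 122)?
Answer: 805068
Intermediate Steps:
((3 - 36)*(-41 + 79))*((-78 + 68)*((29 + 26) - 3) - 122) = (-33*38)*(-10*(55 - 3) - 122) = -1254*(-10*52 - 122) = -1254*(-520 - 122) = -1254*(-642) = 805068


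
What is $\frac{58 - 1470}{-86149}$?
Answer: $\frac{1412}{86149} \approx 0.01639$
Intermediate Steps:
$\frac{58 - 1470}{-86149} = \left(58 - 1470\right) \left(- \frac{1}{86149}\right) = \left(-1412\right) \left(- \frac{1}{86149}\right) = \frac{1412}{86149}$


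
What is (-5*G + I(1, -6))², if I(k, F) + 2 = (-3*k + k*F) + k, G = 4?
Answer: 900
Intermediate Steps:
I(k, F) = -2 - 2*k + F*k (I(k, F) = -2 + ((-3*k + k*F) + k) = -2 + ((-3*k + F*k) + k) = -2 + (-2*k + F*k) = -2 - 2*k + F*k)
(-5*G + I(1, -6))² = (-5*4 + (-2 - 2*1 - 6*1))² = (-20 + (-2 - 2 - 6))² = (-20 - 10)² = (-30)² = 900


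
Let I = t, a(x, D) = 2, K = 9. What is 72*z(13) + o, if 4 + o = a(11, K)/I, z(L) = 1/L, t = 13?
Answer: 22/13 ≈ 1.6923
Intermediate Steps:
I = 13
o = -50/13 (o = -4 + 2/13 = -50/13 ≈ -3.8462)
72*z(13) + o = 72/13 - 50/13 = 22/13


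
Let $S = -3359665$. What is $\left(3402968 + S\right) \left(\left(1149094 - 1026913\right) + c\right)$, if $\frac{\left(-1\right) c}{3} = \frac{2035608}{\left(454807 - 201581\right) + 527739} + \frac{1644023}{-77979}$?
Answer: $\frac{107450048767667566324}{20299623245} \approx 5.2932 \cdot 10^{9}$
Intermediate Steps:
$c = \frac{1125189745963}{20299623245}$ ($c = - 3 \left(\frac{2035608}{\left(454807 - 201581\right) + 527739} + \frac{1644023}{-77979}\right) = - 3 \left(\frac{2035608}{253226 + 527739} + 1644023 \left(- \frac{1}{77979}\right)\right) = - 3 \left(\frac{2035608}{780965} - \frac{1644023}{77979}\right) = \left(-3\right) \left(- \frac{1125189745963}{60898869735}\right) = \frac{1125189745963}{20299623245} \approx 55.429$)
$\left(3402968 + S\right) \left(\left(1149094 - 1026913\right) + c\right) = \left(3402968 - 3359665\right) \left(\left(1149094 - 1026913\right) + \frac{1125189745963}{20299623245}\right) = 43303 \left(\left(1149094 - 1026913\right) + \frac{1125189745963}{20299623245}\right) = 43303 \left(122181 + \frac{1125189745963}{20299623245}\right) = 43303 \cdot \frac{2481353457443308}{20299623245} = \frac{107450048767667566324}{20299623245}$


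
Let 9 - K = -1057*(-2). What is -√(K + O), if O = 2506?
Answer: -√401 ≈ -20.025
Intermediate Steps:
K = -2105 (K = 9 - (-1057)*(-2) = 9 - 1*2114 = 9 - 2114 = -2105)
-√(K + O) = -√(-2105 + 2506) = -√401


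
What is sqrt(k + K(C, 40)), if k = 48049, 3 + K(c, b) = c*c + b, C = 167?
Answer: 5*sqrt(3039) ≈ 275.64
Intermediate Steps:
K(c, b) = -3 + b + c**2 (K(c, b) = -3 + (c*c + b) = -3 + (c**2 + b) = -3 + (b + c**2) = -3 + b + c**2)
sqrt(k + K(C, 40)) = sqrt(48049 + (-3 + 40 + 167**2)) = sqrt(48049 + (-3 + 40 + 27889)) = sqrt(48049 + 27926) = sqrt(75975) = 5*sqrt(3039)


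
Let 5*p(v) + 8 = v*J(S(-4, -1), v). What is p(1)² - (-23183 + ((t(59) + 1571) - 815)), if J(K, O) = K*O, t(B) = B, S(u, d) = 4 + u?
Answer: 559264/25 ≈ 22371.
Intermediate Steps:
p(v) = -8/5 (p(v) = -8/5 + (v*((4 - 4)*v))/5 = -8/5 + (v*(0*v))/5 = -8/5 + (v*0)/5 = -8/5 + (⅕)*0 = -8/5 + 0 = -8/5)
p(1)² - (-23183 + ((t(59) + 1571) - 815)) = (-8/5)² - (-23183 + ((59 + 1571) - 815)) = 64/25 - (-23183 + (1630 - 815)) = 64/25 - (-23183 + 815) = 64/25 - 1*(-22368) = 64/25 + 22368 = 559264/25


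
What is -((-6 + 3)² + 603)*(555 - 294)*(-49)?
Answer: 7826868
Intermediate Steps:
-((-6 + 3)² + 603)*(555 - 294)*(-49) = -((-3)² + 603)*261*(-49) = -(9 + 603)*261*(-49) = -612*261*(-49) = -159732*(-49) = -1*(-7826868) = 7826868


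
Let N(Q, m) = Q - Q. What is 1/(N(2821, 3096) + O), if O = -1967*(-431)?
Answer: 1/847777 ≈ 1.1796e-6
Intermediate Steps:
O = 847777
N(Q, m) = 0
1/(N(2821, 3096) + O) = 1/(0 + 847777) = 1/847777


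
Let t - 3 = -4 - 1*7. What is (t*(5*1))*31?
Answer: -1240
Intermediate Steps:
t = -8 (t = 3 + (-4 - 1*7) = 3 + (-4 - 7) = 3 - 11 = -8)
(t*(5*1))*31 = -40*31 = -1240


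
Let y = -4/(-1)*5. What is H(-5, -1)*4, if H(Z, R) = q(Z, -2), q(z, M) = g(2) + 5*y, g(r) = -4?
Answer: 384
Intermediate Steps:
y = 20 (y = -4*(-1)*5 = 4*5 = 20)
q(z, M) = 96 (q(z, M) = -4 + 5*20 = -4 + 100 = 96)
H(Z, R) = 96
H(-5, -1)*4 = 96*4 = 384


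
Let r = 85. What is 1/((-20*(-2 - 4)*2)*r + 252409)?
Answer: 1/272809 ≈ 3.6656e-6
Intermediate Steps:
1/((-20*(-2 - 4)*2)*r + 252409) = 1/(-20*(-2 - 4)*2*85 + 252409) = 1/(-(-120)*2*85 + 252409) = 1/(-20*(-12)*85 + 252409) = 1/(240*85 + 252409) = 1/(20400 + 252409) = 1/272809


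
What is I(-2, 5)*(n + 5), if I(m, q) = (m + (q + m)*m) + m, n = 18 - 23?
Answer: 0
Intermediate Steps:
n = -5
I(m, q) = 2*m + m*(m + q) (I(m, q) = (m + (m + q)*m) + m = (m + m*(m + q)) + m = 2*m + m*(m + q))
I(-2, 5)*(n + 5) = (-2*(2 - 2 + 5))*(-5 + 5) = -2*5*0 = -10*0 = 0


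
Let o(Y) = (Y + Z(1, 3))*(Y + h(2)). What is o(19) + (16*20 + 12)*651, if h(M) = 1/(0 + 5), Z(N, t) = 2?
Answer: 1082676/5 ≈ 2.1654e+5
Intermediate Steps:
h(M) = ⅕ (h(M) = 1/5 = ⅕)
o(Y) = (2 + Y)*(⅕ + Y) (o(Y) = (Y + 2)*(Y + ⅕) = (2 + Y)*(⅕ + Y))
o(19) + (16*20 + 12)*651 = (⅖ + 19² + (11/5)*19) + (16*20 + 12)*651 = (⅖ + 361 + 209/5) + (320 + 12)*651 = 2016/5 + 332*651 = 2016/5 + 216132 = 1082676/5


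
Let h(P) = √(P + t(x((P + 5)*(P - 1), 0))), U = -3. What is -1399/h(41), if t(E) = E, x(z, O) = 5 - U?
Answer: -1399/7 ≈ -199.86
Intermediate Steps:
x(z, O) = 8 (x(z, O) = 5 - 1*(-3) = 5 + 3 = 8)
h(P) = √(8 + P) (h(P) = √(P + 8) = √(8 + P))
-1399/h(41) = -1399/√(8 + 41) = -1399/(√49) = -1399/7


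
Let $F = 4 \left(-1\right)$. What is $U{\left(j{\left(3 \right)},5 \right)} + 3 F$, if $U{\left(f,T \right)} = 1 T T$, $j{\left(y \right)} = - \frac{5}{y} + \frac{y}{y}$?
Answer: $13$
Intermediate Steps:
$j{\left(y \right)} = 1 - \frac{5}{y}$ ($j{\left(y \right)} = - \frac{5}{y} + 1 = 1 - \frac{5}{y}$)
$U{\left(f,T \right)} = T^{2}$ ($U{\left(f,T \right)} = T T = T^{2}$)
$F = -4$
$U{\left(j{\left(3 \right)},5 \right)} + 3 F = 5^{2} + 3 \left(-4\right) = 25 - 12 = 13$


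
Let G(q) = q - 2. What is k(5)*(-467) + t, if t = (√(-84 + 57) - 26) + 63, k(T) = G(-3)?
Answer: 2372 + 3*I*√3 ≈ 2372.0 + 5.1962*I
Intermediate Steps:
G(q) = -2 + q
k(T) = -5 (k(T) = -2 - 3 = -5)
t = 37 + 3*I*√3 (t = (√(-27) - 26) + 63 = (3*I*√3 - 26) + 63 = (-26 + 3*I*√3) + 63 = 37 + 3*I*√3 ≈ 37.0 + 5.1962*I)
k(5)*(-467) + t = -5*(-467) + (37 + 3*I*√3) = 2335 + (37 + 3*I*√3) = 2372 + 3*I*√3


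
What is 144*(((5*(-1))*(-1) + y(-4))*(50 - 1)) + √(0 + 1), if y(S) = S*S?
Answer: 148177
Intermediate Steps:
y(S) = S²
144*(((5*(-1))*(-1) + y(-4))*(50 - 1)) + √(0 + 1) = 144*(((5*(-1))*(-1) + (-4)²)*(50 - 1)) + √(0 + 1) = 144*((-5*(-1) + 16)*49) + √1 = 144*((5 + 16)*49) + 1 = 144*(21*49) + 1 = 144*1029 + 1 = 148176 + 1 = 148177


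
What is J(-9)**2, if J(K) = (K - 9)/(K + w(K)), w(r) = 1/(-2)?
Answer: 1296/361 ≈ 3.5900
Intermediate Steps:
w(r) = -1/2
J(K) = (-9 + K)/(-1/2 + K) (J(K) = (K - 9)/(K - 1/2) = (-9 + K)/(-1/2 + K))
J(-9)**2 = (2*(-9 - 9)/(-1 + 2*(-9)))**2 = (2*(-18)/(-1 - 18))**2 = (2*(-18)/(-19))**2 = (2*(-1/19)*(-18))**2 = (36/19)**2 = 1296/361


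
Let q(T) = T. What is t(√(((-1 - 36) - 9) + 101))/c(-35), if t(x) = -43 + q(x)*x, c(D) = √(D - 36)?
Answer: -12*I*√71/71 ≈ -1.4241*I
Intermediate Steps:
c(D) = √(-36 + D)
t(x) = -43 + x² (t(x) = -43 + x*x = -43 + x²)
t(√(((-1 - 36) - 9) + 101))/c(-35) = (-43 + (√(((-1 - 36) - 9) + 101))²)/(√(-36 - 35)) = (-43 + (√((-37 - 9) + 101))²)/(√(-71)) = (-43 + (√(-46 + 101))²)/((I*√71)) = (-43 + (√55)²)*(-I*√71/71) = (-43 + 55)*(-I*√71/71) = 12*(-I*√71/71) = -12*I*√71/71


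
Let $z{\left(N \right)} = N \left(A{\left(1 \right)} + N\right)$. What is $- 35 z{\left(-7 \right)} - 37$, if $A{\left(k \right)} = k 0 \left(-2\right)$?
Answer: $-1752$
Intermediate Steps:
$A{\left(k \right)} = 0$ ($A{\left(k \right)} = 0 \left(-2\right) = 0$)
$z{\left(N \right)} = N^{2}$ ($z{\left(N \right)} = N \left(0 + N\right) = N N = N^{2}$)
$- 35 z{\left(-7 \right)} - 37 = - 35 \left(-7\right)^{2} - 37 = \left(-35\right) 49 - 37 = -1715 - 37 = -1752$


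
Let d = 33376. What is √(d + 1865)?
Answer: √35241 ≈ 187.73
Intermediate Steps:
√(d + 1865) = √(33376 + 1865) = √35241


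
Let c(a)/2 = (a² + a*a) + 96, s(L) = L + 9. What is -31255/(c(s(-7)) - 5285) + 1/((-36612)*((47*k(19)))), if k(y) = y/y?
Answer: 53782473743/8736318828 ≈ 6.1562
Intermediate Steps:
k(y) = 1
s(L) = 9 + L
c(a) = 192 + 4*a² (c(a) = 2*((a² + a*a) + 96) = 2*((a² + a²) + 96) = 2*(2*a² + 96) = 2*(96 + 2*a²) = 192 + 4*a²)
-31255/(c(s(-7)) - 5285) + 1/((-36612)*((47*k(19)))) = -31255/((192 + 4*(9 - 7)²) - 5285) + 1/((-36612)*((47*1))) = -31255/((192 + 4*2²) - 5285) - 1/36612/47 = -31255/((192 + 4*4) - 5285) - 1/36612*1/47 = -31255/((192 + 16) - 5285) - 1/1720764 = -31255/(208 - 5285) - 1/1720764 = -31255/(-5077) - 1/1720764 = -31255*(-1/5077) - 1/1720764 = 31255/5077 - 1/1720764 = 53782473743/8736318828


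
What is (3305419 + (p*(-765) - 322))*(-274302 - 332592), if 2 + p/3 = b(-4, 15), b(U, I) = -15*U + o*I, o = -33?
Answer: -2614506634728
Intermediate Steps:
b(U, I) = -33*I - 15*U (b(U, I) = -15*U - 33*I = -33*I - 15*U)
p = -1311 (p = -6 + 3*(-33*15 - 15*(-4)) = -6 + 3*(-495 + 60) = -6 + 3*(-435) = -6 - 1305 = -1311)
(3305419 + (p*(-765) - 322))*(-274302 - 332592) = (3305419 + (-1311*(-765) - 322))*(-274302 - 332592) = (3305419 + (1002915 - 322))*(-606894) = (3305419 + 1002593)*(-606894) = 4308012*(-606894) = -2614506634728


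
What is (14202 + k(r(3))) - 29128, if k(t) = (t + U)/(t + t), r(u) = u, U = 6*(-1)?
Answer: -29853/2 ≈ -14927.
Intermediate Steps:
U = -6
k(t) = (-6 + t)/(2*t) (k(t) = (t - 6)/(t + t) = (-6 + t)/((2*t)) = (-6 + t)*(1/(2*t)) = (-6 + t)/(2*t))
(14202 + k(r(3))) - 29128 = (14202 + (1/2)*(-6 + 3)/3) - 29128 = (14202 + (1/2)*(1/3)*(-3)) - 29128 = (14202 - 1/2) - 29128 = 28403/2 - 29128 = -29853/2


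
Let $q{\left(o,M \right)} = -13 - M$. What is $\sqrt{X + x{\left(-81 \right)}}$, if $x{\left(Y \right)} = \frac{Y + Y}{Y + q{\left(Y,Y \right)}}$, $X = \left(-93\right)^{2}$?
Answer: $\frac{3 \sqrt{162643}}{13} \approx 93.067$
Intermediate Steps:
$X = 8649$
$x{\left(Y \right)} = - \frac{2 Y}{13}$ ($x{\left(Y \right)} = \frac{Y + Y}{Y - \left(13 + Y\right)} = \frac{2 Y}{-13} = 2 Y \left(- \frac{1}{13}\right) = - \frac{2 Y}{13}$)
$\sqrt{X + x{\left(-81 \right)}} = \sqrt{8649 - - \frac{162}{13}} = \sqrt{8649 + \frac{162}{13}} = \sqrt{\frac{112599}{13}} = \frac{3 \sqrt{162643}}{13}$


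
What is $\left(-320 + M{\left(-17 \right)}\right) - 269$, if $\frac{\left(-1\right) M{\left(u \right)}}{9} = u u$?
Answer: $-3190$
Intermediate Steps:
$M{\left(u \right)} = - 9 u^{2}$ ($M{\left(u \right)} = - 9 u u = - 9 u^{2}$)
$\left(-320 + M{\left(-17 \right)}\right) - 269 = \left(-320 - 9 \left(-17\right)^{2}\right) - 269 = \left(-320 - 2601\right) - 269 = -2921 - 269 = -3190$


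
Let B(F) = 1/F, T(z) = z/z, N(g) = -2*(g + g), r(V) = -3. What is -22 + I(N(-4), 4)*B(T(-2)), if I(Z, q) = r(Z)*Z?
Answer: -70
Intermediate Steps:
N(g) = -4*g
T(z) = 1
I(Z, q) = -3*Z
B(F) = 1/F
-22 + I(N(-4), 4)*B(T(-2)) = -22 - (-12)*(-4)/1 = -22 - 3*16*1 = -22 - 48*1 = -22 - 48 = -70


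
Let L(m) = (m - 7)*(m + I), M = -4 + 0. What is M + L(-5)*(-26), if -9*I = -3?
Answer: -1460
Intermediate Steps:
M = -4
I = 1/3 (I = -1/9*(-3) = 1/3 ≈ 0.33333)
L(m) = (-7 + m)*(1/3 + m) (L(m) = (m - 7)*(m + 1/3) = (-7 + m)*(1/3 + m))
M + L(-5)*(-26) = -4 + (-7/3 + (-5)**2 - 20/3*(-5))*(-26) = -4 + (-7/3 + 25 + 100/3)*(-26) = -4 + 56*(-26) = -4 - 1456 = -1460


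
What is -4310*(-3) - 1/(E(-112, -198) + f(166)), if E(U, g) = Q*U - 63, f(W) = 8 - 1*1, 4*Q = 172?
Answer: 62994961/4872 ≈ 12930.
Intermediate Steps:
Q = 43 (Q = (1/4)*172 = 43)
f(W) = 7 (f(W) = 8 - 1 = 7)
E(U, g) = -63 + 43*U (E(U, g) = 43*U - 63 = -63 + 43*U)
-4310*(-3) - 1/(E(-112, -198) + f(166)) = -4310*(-3) - 1/((-63 + 43*(-112)) + 7) = 12930 - 1/((-63 - 4816) + 7) = 12930 - 1/(-4879 + 7) = 12930 - 1/(-4872) = 12930 - 1*(-1/4872) = 12930 + 1/4872 = 62994961/4872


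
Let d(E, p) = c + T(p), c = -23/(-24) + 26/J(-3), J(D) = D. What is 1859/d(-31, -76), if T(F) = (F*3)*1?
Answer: -44616/5657 ≈ -7.8869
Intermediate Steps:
T(F) = 3*F (T(F) = (3*F)*1 = 3*F)
c = -185/24 (c = -23/(-24) + 26/(-3) = -23*(-1/24) + 26*(-1/3) = 23/24 - 26/3 = -185/24 ≈ -7.7083)
d(E, p) = -185/24 + 3*p
1859/d(-31, -76) = 1859/(-185/24 + 3*(-76)) = 1859/(-185/24 - 228) = 1859/(-5657/24) = 1859*(-24/5657) = -44616/5657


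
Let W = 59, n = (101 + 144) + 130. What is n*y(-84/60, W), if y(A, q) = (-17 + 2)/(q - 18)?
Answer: -5625/41 ≈ -137.20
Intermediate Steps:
n = 375 (n = 245 + 130 = 375)
y(A, q) = -15/(-18 + q)
n*y(-84/60, W) = 375*(-15/(-18 + 59)) = 375*(-15/41) = -5625/41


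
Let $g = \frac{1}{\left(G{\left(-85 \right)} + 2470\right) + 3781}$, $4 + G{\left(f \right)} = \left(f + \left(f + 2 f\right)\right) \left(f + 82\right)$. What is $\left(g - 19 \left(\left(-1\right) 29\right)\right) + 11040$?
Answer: $\frac{84231798}{7267} \approx 11591.0$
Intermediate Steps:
$G{\left(f \right)} = -4 + 4 f \left(82 + f\right)$ ($G{\left(f \right)} = -4 + \left(f + \left(f + 2 f\right)\right) \left(f + 82\right) = -4 + \left(f + 3 f\right) \left(82 + f\right) = -4 + 4 f \left(82 + f\right)$)
$g = \frac{1}{7267}$ ($g = \frac{1}{\left(\left(-4 + 4 \left(-85\right)^{2} + 328 \left(-85\right)\right) + 2470\right) + 3781} = \frac{1}{\left(\left(-4 + 4 \cdot 7225 - 27880\right) + 2470\right) + 3781} = \frac{1}{\left(\left(-4 + 28900 - 27880\right) + 2470\right) + 3781} = \frac{1}{\left(1016 + 2470\right) + 3781} = \frac{1}{3486 + 3781} = \frac{1}{7267} \approx 0.00013761$)
$\left(g - 19 \left(\left(-1\right) 29\right)\right) + 11040 = \left(\frac{1}{7267} - 19 \left(\left(-1\right) 29\right)\right) + 11040 = \left(\frac{1}{7267} - -551\right) + 11040 = \left(\frac{1}{7267} + 551\right) + 11040 = \frac{4004118}{7267} + 11040 = \frac{84231798}{7267}$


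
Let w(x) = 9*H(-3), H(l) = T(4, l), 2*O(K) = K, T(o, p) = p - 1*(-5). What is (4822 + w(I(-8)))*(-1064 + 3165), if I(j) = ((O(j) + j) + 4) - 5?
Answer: 10168840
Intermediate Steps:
T(o, p) = 5 + p (T(o, p) = p + 5 = 5 + p)
O(K) = K/2
H(l) = 5 + l
I(j) = -1 + 3*j/2 (I(j) = ((j/2 + j) + 4) - 5 = (3*j/2 + 4) - 5 = (4 + 3*j/2) - 5 = -1 + 3*j/2)
w(x) = 18 (w(x) = 9*(5 - 3) = 9*2 = 18)
(4822 + w(I(-8)))*(-1064 + 3165) = (4822 + 18)*(-1064 + 3165) = 4840*2101 = 10168840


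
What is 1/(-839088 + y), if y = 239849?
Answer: -1/599239 ≈ -1.6688e-6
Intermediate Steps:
1/(-839088 + y) = 1/(-839088 + 239849) = 1/(-599239) = -1/599239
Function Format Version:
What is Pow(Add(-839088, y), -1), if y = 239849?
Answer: Rational(-1, 599239) ≈ -1.6688e-6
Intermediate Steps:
Pow(Add(-839088, y), -1) = Pow(Add(-839088, 239849), -1) = Pow(-599239, -1) = Rational(-1, 599239)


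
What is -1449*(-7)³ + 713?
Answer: 497720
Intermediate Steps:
-1449*(-7)³ + 713 = -1449*(-343) + 713 = 497007 + 713 = 497720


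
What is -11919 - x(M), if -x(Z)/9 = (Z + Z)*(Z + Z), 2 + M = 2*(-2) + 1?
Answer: -11019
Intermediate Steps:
M = -5 (M = -2 + (2*(-2) + 1) = -2 + (-4 + 1) = -2 - 3 = -5)
x(Z) = -36*Z² (x(Z) = -9*(Z + Z)*(Z + Z) = -9*2*Z*2*Z = -36*Z²)
-11919 - x(M) = -11919 - (-36)*(-5)² = -11919 - (-36)*25 = -11919 - 1*(-900) = -11919 + 900 = -11019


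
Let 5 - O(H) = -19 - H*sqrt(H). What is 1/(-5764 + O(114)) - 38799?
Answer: -305212878121/7866514 - 57*sqrt(114)/15733028 ≈ -38799.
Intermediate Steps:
O(H) = 24 + H**(3/2) (O(H) = 5 - (-19 - H*sqrt(H)) = 5 - (-19 - H**(3/2)) = 5 + (19 + H**(3/2)) = 24 + H**(3/2))
1/(-5764 + O(114)) - 38799 = 1/(-5764 + (24 + 114**(3/2))) - 38799 = 1/(-5764 + (24 + 114*sqrt(114))) - 38799 = 1/(-5740 + 114*sqrt(114)) - 38799 = -38799 + 1/(-5740 + 114*sqrt(114))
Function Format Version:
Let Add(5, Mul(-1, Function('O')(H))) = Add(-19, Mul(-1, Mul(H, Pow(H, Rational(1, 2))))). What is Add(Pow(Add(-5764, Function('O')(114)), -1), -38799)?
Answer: Add(Rational(-305212878121, 7866514), Mul(Rational(-57, 15733028), Pow(114, Rational(1, 2)))) ≈ -38799.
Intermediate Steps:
Function('O')(H) = Add(24, Pow(H, Rational(3, 2))) (Function('O')(H) = Add(5, Mul(-1, Add(-19, Mul(-1, Mul(H, Pow(H, Rational(1, 2))))))) = Add(5, Mul(-1, Add(-19, Mul(-1, Pow(H, Rational(3, 2)))))) = Add(5, Add(19, Pow(H, Rational(3, 2)))) = Add(24, Pow(H, Rational(3, 2))))
Add(Pow(Add(-5764, Function('O')(114)), -1), -38799) = Add(Pow(Add(-5764, Add(24, Pow(114, Rational(3, 2)))), -1), -38799) = Add(Pow(Add(-5764, Add(24, Mul(114, Pow(114, Rational(1, 2))))), -1), -38799) = Add(Pow(Add(-5740, Mul(114, Pow(114, Rational(1, 2)))), -1), -38799) = Add(-38799, Pow(Add(-5740, Mul(114, Pow(114, Rational(1, 2)))), -1))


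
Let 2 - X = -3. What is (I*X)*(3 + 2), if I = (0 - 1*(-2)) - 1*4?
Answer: -50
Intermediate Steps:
I = -2 (I = (0 + 2) - 4 = 2 - 4 = -2)
X = 5 (X = 2 - 1*(-3) = 2 + 3 = 5)
(I*X)*(3 + 2) = (-2*5)*(3 + 2) = -10*5 = -50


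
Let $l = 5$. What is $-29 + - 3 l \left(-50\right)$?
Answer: $721$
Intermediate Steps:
$-29 + - 3 l \left(-50\right) = -29 + \left(-3\right) 5 \left(-50\right) = -29 - -750 = -29 + 750 = 721$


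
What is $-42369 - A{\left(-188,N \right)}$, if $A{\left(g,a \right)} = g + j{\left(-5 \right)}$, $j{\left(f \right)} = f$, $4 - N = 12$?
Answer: $-42176$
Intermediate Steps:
$N = -8$ ($N = 4 - 12 = -8$)
$A{\left(g,a \right)} = -5 + g$ ($A{\left(g,a \right)} = g - 5 = -5 + g$)
$-42369 - A{\left(-188,N \right)} = -42369 - \left(-5 - 188\right) = -42369 - -193 = -42369 + 193 = -42176$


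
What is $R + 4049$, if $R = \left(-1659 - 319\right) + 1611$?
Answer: $3682$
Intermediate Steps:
$R = -367$ ($R = -1978 + 1611 = -367$)
$R + 4049 = -367 + 4049 = 3682$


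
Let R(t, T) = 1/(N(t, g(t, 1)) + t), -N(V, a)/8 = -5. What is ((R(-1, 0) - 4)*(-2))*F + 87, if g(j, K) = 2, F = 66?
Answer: 7951/13 ≈ 611.62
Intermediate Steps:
N(V, a) = 40 (N(V, a) = -8*(-5) = 40)
R(t, T) = 1/(40 + t)
((R(-1, 0) - 4)*(-2))*F + 87 = ((1/(40 - 1) - 4)*(-2))*66 + 87 = ((1/39 - 4)*(-2))*66 + 87 = -155/39*(-2)*66 + 87 = (310/39)*66 + 87 = 6820/13 + 87 = 7951/13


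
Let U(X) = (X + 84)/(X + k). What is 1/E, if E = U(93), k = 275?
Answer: 368/177 ≈ 2.0791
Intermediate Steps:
U(X) = (84 + X)/(275 + X) (U(X) = (X + 84)/(X + 275) = (84 + X)/(275 + X))
E = 177/368 (E = (84 + 93)/(275 + 93) = 177/368 ≈ 0.48098)
1/E = 1/(177/368) = 368/177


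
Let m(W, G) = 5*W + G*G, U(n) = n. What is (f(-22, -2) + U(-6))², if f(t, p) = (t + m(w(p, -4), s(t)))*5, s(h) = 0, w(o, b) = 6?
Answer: 1156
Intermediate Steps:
m(W, G) = G² + 5*W (m(W, G) = 5*W + G² = G² + 5*W)
f(t, p) = 150 + 5*t (f(t, p) = (t + (0² + 5*6))*5 = (t + (0 + 30))*5 = (t + 30)*5 = (30 + t)*5 = 150 + 5*t)
(f(-22, -2) + U(-6))² = ((150 + 5*(-22)) - 6)² = ((150 - 110) - 6)² = (40 - 6)² = 34² = 1156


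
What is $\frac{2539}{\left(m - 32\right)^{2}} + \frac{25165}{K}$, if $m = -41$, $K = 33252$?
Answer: $\frac{218531113}{177199908} \approx 1.2332$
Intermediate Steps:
$\frac{2539}{\left(m - 32\right)^{2}} + \frac{25165}{K} = \frac{2539}{\left(-41 - 32\right)^{2}} + \frac{25165}{33252} = \frac{2539}{\left(-73\right)^{2}} + 25165 \cdot \frac{1}{33252} = \frac{2539}{5329} + \frac{25165}{33252} = \frac{218531113}{177199908}$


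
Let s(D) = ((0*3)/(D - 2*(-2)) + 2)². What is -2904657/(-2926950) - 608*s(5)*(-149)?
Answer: 353545307419/975650 ≈ 3.6237e+5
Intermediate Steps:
s(D) = 4 (s(D) = (0/(D + 4) + 2)² = (0/(4 + D) + 2)² = (0 + 2)² = 2² = 4)
-2904657/(-2926950) - 608*s(5)*(-149) = -2904657/(-2926950) - 608*4*(-149) = -2904657*(-1/2926950) - 152*16*(-149) = 968219/975650 - 2432*(-149) = 968219/975650 + 362368 = 353545307419/975650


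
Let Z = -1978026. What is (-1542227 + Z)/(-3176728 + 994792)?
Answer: 3520253/2181936 ≈ 1.6134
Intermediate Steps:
(-1542227 + Z)/(-3176728 + 994792) = (-1542227 - 1978026)/(-3176728 + 994792) = -3520253/(-2181936) = -3520253*(-1/2181936) = 3520253/2181936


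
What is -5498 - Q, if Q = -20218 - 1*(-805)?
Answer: 13915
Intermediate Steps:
Q = -19413 (Q = -20218 + 805 = -19413)
-5498 - Q = -5498 - 1*(-19413) = -5498 + 19413 = 13915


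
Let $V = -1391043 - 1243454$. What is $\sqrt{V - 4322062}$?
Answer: $3 i \sqrt{772951} \approx 2637.5 i$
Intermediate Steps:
$V = -2634497$ ($V = -1391043 - 1243454 = -2634497$)
$\sqrt{V - 4322062} = \sqrt{-2634497 - 4322062} = \sqrt{-6956559} = 3 i \sqrt{772951}$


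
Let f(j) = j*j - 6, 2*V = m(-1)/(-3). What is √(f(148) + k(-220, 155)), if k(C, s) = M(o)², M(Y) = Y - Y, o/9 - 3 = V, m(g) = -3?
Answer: √21898 ≈ 147.98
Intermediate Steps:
V = ½ (V = (-3/(-3))/2 = (-3*(-⅓))/2 = (½)*1 = ½ ≈ 0.50000)
o = 63/2 (o = 27 + 9*(½) = 27 + 9/2 = 63/2 ≈ 31.500)
M(Y) = 0
f(j) = -6 + j² (f(j) = j² - 6 = -6 + j²)
k(C, s) = 0 (k(C, s) = 0² = 0)
√(f(148) + k(-220, 155)) = √((-6 + 148²) + 0) = √((-6 + 21904) + 0) = √(21898 + 0) = √21898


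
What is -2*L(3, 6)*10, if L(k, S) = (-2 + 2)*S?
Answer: 0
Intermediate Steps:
L(k, S) = 0 (L(k, S) = 0*S = 0)
-2*L(3, 6)*10 = -2*0*10 = 0*10 = 0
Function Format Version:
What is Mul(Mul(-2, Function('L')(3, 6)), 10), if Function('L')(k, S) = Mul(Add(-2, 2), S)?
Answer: 0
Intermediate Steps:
Function('L')(k, S) = 0 (Function('L')(k, S) = Mul(0, S) = 0)
Mul(Mul(-2, Function('L')(3, 6)), 10) = Mul(Mul(-2, 0), 10) = Mul(0, 10) = 0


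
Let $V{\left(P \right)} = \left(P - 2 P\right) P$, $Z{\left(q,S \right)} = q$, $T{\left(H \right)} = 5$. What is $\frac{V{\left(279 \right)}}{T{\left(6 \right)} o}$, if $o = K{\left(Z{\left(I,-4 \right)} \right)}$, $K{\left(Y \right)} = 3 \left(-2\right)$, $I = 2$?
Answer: $\frac{25947}{10} \approx 2594.7$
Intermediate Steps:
$K{\left(Y \right)} = -6$
$o = -6$
$V{\left(P \right)} = - P^{2}$ ($V{\left(P \right)} = - P P = - P^{2}$)
$\frac{V{\left(279 \right)}}{T{\left(6 \right)} o} = \frac{\left(-1\right) 279^{2}}{5 \left(-6\right)} = \frac{\left(-1\right) 77841}{-30} = \left(-77841\right) \left(- \frac{1}{30}\right) = \frac{25947}{10}$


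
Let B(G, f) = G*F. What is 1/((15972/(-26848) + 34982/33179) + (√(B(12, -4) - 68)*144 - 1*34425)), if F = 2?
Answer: -1707255943539448930424/58816750391882629921159705 - 14283116163565258752*I*√11/58816750391882629921159705 ≈ -2.9027e-5 - 8.0541e-7*I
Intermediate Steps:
B(G, f) = 2*G (B(G, f) = G*2 = 2*G)
1/((15972/(-26848) + 34982/33179) + (√(B(12, -4) - 68)*144 - 1*34425)) = 1/((15972/(-26848) + 34982/33179) + (√(2*12 - 68)*144 - 1*34425)) = 1/((15972*(-1/26848) + 34982*(1/33179)) + (√(24 - 68)*144 - 34425)) = 1/((-3993/6712 + 34982/33179) + (√(-44)*144 - 34425)) = 1/(102315437/222697448 + ((2*I*√11)*144 - 34425)) = 1/(102315437/222697448 + (288*I*√11 - 34425)) = 1/(102315437/222697448 + (-34425 + 288*I*√11)) = 1/(-7666257331963/222697448 + 288*I*√11)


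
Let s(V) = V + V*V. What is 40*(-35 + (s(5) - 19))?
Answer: -960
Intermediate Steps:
s(V) = V + V²
40*(-35 + (s(5) - 19)) = 40*(-35 + (5*(1 + 5) - 19)) = 40*(-35 + (5*6 - 19)) = 40*(-35 + (30 - 19)) = 40*(-35 + 11) = 40*(-24) = -960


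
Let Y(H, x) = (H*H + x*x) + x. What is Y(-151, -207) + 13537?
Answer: 78980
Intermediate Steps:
Y(H, x) = x + H² + x² (Y(H, x) = (H² + x²) + x = x + H² + x²)
Y(-151, -207) + 13537 = (-207 + (-151)² + (-207)²) + 13537 = (-207 + 22801 + 42849) + 13537 = 65443 + 13537 = 78980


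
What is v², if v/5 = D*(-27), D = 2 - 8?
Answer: 656100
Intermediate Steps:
D = -6
v = 810 (v = 5*(-6*(-27)) = 5*162 = 810)
v² = 810² = 656100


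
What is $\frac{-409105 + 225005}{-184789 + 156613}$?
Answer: $\frac{46025}{7044} \approx 6.5339$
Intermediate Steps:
$\frac{-409105 + 225005}{-184789 + 156613} = - \frac{184100}{-28176} = \left(-184100\right) \left(- \frac{1}{28176}\right) = \frac{46025}{7044}$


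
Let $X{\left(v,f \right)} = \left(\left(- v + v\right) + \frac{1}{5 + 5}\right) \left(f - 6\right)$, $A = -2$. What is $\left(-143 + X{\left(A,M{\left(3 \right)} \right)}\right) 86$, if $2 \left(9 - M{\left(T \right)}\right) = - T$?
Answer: $- \frac{122593}{10} \approx -12259.0$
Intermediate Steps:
$M{\left(T \right)} = 9 + \frac{T}{2}$ ($M{\left(T \right)} = 9 - \frac{\left(-1\right) T}{2} = 9 + \frac{T}{2}$)
$X{\left(v,f \right)} = - \frac{3}{5} + \frac{f}{10}$ ($X{\left(v,f \right)} = \left(0 + \frac{1}{10}\right) \left(-6 + f\right) = \frac{-6 + f}{10} = - \frac{3}{5} + \frac{f}{10}$)
$\left(-143 + X{\left(A,M{\left(3 \right)} \right)}\right) 86 = \left(-143 - \left(\frac{3}{5} - \frac{9 + \frac{1}{2} \cdot 3}{10}\right)\right) 86 = \left(-143 - \left(\frac{3}{5} - \frac{9 + \frac{3}{2}}{10}\right)\right) 86 = \left(-143 + \left(- \frac{3}{5} + \frac{1}{10} \cdot \frac{21}{2}\right)\right) 86 = \left(-143 + \left(- \frac{3}{5} + \frac{21}{20}\right)\right) 86 = \left(-143 + \frac{9}{20}\right) 86 = \left(- \frac{2851}{20}\right) 86 = - \frac{122593}{10}$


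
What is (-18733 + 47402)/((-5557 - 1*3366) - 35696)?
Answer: -28669/44619 ≈ -0.64253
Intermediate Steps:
(-18733 + 47402)/((-5557 - 1*3366) - 35696) = 28669/((-5557 - 3366) - 35696) = 28669/(-8923 - 35696) = 28669/(-44619) = 28669*(-1/44619) = -28669/44619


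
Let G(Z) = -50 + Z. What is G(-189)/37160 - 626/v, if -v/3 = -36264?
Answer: -6157931/505338840 ≈ -0.012186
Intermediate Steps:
v = 108792 (v = -3*(-36264) = 108792)
G(-189)/37160 - 626/v = (-50 - 189)/37160 - 626/108792 = -239*1/37160 - 626*1/108792 = -239/37160 - 313/54396 = -6157931/505338840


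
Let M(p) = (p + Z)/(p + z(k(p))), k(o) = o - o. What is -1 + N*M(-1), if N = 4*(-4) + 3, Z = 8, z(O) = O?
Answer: 90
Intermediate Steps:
k(o) = 0
M(p) = (8 + p)/p (M(p) = (p + 8)/(p + 0) = (8 + p)/p)
N = -13 (N = -16 + 3 = -13)
-1 + N*M(-1) = -1 - 13*(8 - 1)/(-1) = -1 - (-13)*7 = -1 - 13*(-7) = -1 + 91 = 90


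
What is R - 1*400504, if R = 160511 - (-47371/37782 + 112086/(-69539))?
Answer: -630531479297293/2627322498 ≈ -2.3999e+5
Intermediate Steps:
R = 421721690441699/2627322498 (R = 160511 - (-47371*1/37782 + 112086*(-1/69539)) = 160511 - (-47371/37782 - 112086/69539) = 160511 - 1*(-7528965221/2627322498) = 160511 + 7528965221/2627322498 = 421721690441699/2627322498 ≈ 1.6051e+5)
R - 1*400504 = 421721690441699/2627322498 - 1*400504 = 421721690441699/2627322498 - 400504 = -630531479297293/2627322498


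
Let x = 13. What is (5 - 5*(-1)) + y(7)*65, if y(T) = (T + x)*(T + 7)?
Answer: 18210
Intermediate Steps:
y(T) = (7 + T)*(13 + T) (y(T) = (T + 13)*(T + 7) = (13 + T)*(7 + T) = (7 + T)*(13 + T))
(5 - 5*(-1)) + y(7)*65 = (5 - 5*(-1)) + (91 + 7² + 20*7)*65 = (5 + 5) + (91 + 49 + 140)*65 = 10 + 280*65 = 10 + 18200 = 18210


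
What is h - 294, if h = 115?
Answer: -179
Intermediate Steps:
h - 294 = 115 - 294 = -179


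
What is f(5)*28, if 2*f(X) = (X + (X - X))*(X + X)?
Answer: 700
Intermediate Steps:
f(X) = X**2 (f(X) = ((X + (X - X))*(X + X))/2 = ((X + 0)*(2*X))/2 = (X*(2*X))/2 = (2*X**2)/2 = X**2)
f(5)*28 = 5**2*28 = 25*28 = 700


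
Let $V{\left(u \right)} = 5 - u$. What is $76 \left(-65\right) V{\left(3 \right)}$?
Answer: $-9880$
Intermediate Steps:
$76 \left(-65\right) V{\left(3 \right)} = 76 \left(-65\right) \left(5 - 3\right) = - 4940 \left(5 - 3\right) = \left(-4940\right) 2 = -9880$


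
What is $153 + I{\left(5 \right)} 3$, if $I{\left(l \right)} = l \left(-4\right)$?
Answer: $93$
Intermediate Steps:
$I{\left(l \right)} = - 4 l$
$153 + I{\left(5 \right)} 3 = 153 + \left(-4\right) 5 \cdot 3 = 153 - 60 = 93$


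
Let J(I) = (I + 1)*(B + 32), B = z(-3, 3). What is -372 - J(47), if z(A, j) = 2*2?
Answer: -2100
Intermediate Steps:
z(A, j) = 4
B = 4
J(I) = 36 + 36*I (J(I) = (I + 1)*(4 + 32) = (1 + I)*36 = 36 + 36*I)
-372 - J(47) = -372 - (36 + 36*47) = -372 - (36 + 1692) = -372 - 1*1728 = -372 - 1728 = -2100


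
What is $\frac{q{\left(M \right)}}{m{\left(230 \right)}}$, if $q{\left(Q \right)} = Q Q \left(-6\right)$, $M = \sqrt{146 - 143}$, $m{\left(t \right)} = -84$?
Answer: $\frac{3}{14} \approx 0.21429$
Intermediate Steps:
$M = \sqrt{3} \approx 1.732$
$q{\left(Q \right)} = - 6 Q^{2}$ ($q{\left(Q \right)} = Q^{2} \left(-6\right) = - 6 Q^{2}$)
$\frac{q{\left(M \right)}}{m{\left(230 \right)}} = \frac{\left(-6\right) \left(\sqrt{3}\right)^{2}}{-84} = \left(-6\right) 3 \left(- \frac{1}{84}\right) = \left(-18\right) \left(- \frac{1}{84}\right) = \frac{3}{14}$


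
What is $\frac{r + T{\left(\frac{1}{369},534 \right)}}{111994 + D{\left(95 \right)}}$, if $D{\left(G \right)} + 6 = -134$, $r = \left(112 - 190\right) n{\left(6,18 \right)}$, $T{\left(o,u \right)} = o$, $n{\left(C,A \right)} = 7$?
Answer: $- \frac{201473}{41274126} \approx -0.0048813$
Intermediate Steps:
$r = -546$ ($r = \left(112 - 190\right) 7 = \left(-78\right) 7 = -546$)
$D{\left(G \right)} = -140$ ($D{\left(G \right)} = -6 - 134 = -140$)
$\frac{r + T{\left(\frac{1}{369},534 \right)}}{111994 + D{\left(95 \right)}} = \frac{-546 + \frac{1}{369}}{111994 - 140} = \frac{-546 + \frac{1}{369}}{111854} = \left(- \frac{201473}{369}\right) \frac{1}{111854} = - \frac{201473}{41274126}$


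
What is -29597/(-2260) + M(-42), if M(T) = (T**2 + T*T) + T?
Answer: 7907957/2260 ≈ 3499.1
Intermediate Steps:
M(T) = T + 2*T**2 (M(T) = (T**2 + T**2) + T = 2*T**2 + T = T + 2*T**2)
-29597/(-2260) + M(-42) = -29597/(-2260) - 42*(1 + 2*(-42)) = -29597*(-1/2260) - 42*(1 - 84) = 29597/2260 - 42*(-83) = 29597/2260 + 3486 = 7907957/2260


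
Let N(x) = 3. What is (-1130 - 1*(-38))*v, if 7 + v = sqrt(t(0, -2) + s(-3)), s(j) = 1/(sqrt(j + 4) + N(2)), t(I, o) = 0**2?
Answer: 7098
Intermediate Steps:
t(I, o) = 0
s(j) = 1/(3 + sqrt(4 + j)) (s(j) = 1/(sqrt(j + 4) + 3) = 1/(sqrt(4 + j) + 3) = 1/(3 + sqrt(4 + j)))
v = -13/2 (v = -7 + sqrt(0 + 1/(3 + sqrt(4 - 3))) = -7 + sqrt(0 + 1/(3 + sqrt(1))) = -7 + sqrt(0 + 1/(3 + 1)) = -7 + sqrt(0 + 1/4) = -7 + sqrt(1/4) = -7 + 1/2 = -13/2 ≈ -6.5000)
(-1130 - 1*(-38))*v = (-1130 - 1*(-38))*(-13/2) = (-1130 + 38)*(-13/2) = -1092*(-13/2) = 7098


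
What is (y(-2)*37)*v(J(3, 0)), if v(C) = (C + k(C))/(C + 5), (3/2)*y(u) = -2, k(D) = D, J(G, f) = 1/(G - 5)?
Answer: 296/27 ≈ 10.963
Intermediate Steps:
J(G, f) = 1/(-5 + G)
y(u) = -4/3 (y(u) = (⅔)*(-2) = -4/3)
v(C) = 2*C/(5 + C) (v(C) = (C + C)/(C + 5) = (2*C)/(5 + C) = 2*C/(5 + C))
(y(-2)*37)*v(J(3, 0)) = (-4/3*37)*(2/((-5 + 3)*(5 + 1/(-5 + 3)))) = -296/(3*(-2)*(5 + 1/(-2))) = -296*(-1)/(3*2*(5 - ½)) = -296*(-1)/(3*2*9/2) = -296*(-1)*2/(3*2*9) = -148/3*(-2/9) = 296/27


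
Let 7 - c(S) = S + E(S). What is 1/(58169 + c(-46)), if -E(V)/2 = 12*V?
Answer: 1/57118 ≈ 1.7508e-5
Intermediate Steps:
E(V) = -24*V
c(S) = 7 + 23*S (c(S) = 7 - (S - 24*S) = 7 - (-23)*S = 7 + 23*S)
1/(58169 + c(-46)) = 1/(58169 + (7 + 23*(-46))) = 1/(58169 + (7 - 1058)) = 1/(58169 - 1051) = 1/57118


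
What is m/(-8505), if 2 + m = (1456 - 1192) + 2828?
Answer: -206/567 ≈ -0.36332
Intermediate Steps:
m = 3090 (m = -2 + ((1456 - 1192) + 2828) = -2 + (264 + 2828) = -2 + 3092 = 3090)
m/(-8505) = 3090/(-8505) = 3090*(-1/8505) = -206/567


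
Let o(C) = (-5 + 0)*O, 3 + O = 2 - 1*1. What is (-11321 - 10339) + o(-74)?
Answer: -21650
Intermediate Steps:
O = -2 (O = -3 + (2 - 1*1) = -3 + (2 - 1) = -3 + 1 = -2)
o(C) = 10 (o(C) = (-5 + 0)*(-2) = -5*(-2) = 10)
(-11321 - 10339) + o(-74) = (-11321 - 10339) + 10 = -21660 + 10 = -21650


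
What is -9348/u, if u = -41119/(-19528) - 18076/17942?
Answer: -1637635811424/192384485 ≈ -8512.3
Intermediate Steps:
u = 192384485/175185688 (u = -41119*(-1/19528) - 18076*1/17942 = 41119/19528 - 9038/8971 = 192384485/175185688 ≈ 1.0982)
-9348/u = -9348/192384485/175185688 = -9348*175185688/192384485 = -1637635811424/192384485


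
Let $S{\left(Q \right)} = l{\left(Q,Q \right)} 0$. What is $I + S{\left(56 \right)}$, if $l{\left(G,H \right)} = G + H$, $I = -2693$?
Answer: $-2693$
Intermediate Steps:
$S{\left(Q \right)} = 0$ ($S{\left(Q \right)} = \left(Q + Q\right) 0 = 2 Q 0 = 0$)
$I + S{\left(56 \right)} = -2693 + 0 = -2693$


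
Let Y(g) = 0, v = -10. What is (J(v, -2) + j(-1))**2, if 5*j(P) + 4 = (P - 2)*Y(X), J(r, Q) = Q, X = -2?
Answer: 196/25 ≈ 7.8400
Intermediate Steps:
j(P) = -4/5 (j(P) = -4/5 + ((P - 2)*0)/5 = -4/5 + ((-2 + P)*0)/5 = -4/5 + (1/5)*0 = -4/5 + 0 = -4/5)
(J(v, -2) + j(-1))**2 = (-2 - 4/5)**2 = (-14/5)**2 = 196/25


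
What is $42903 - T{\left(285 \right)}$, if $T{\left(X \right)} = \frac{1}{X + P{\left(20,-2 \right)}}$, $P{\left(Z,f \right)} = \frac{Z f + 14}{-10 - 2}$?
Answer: $\frac{73921863}{1723} \approx 42903.0$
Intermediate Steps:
$P{\left(Z,f \right)} = - \frac{7}{6} - \frac{Z f}{12}$ ($P{\left(Z,f \right)} = \frac{14 + Z f}{-12} = \left(14 + Z f\right) \left(- \frac{1}{12}\right) = - \frac{7}{6} - \frac{Z f}{12}$)
$T{\left(X \right)} = \frac{1}{\frac{13}{6} + X}$ ($T{\left(X \right)} = \frac{1}{X - \left(\frac{7}{6} + \frac{5}{3} \left(-2\right)\right)} = \frac{1}{X + \left(- \frac{7}{6} + \frac{10}{3}\right)} = \frac{1}{X + \frac{13}{6}} = \frac{1}{\frac{13}{6} + X}$)
$42903 - T{\left(285 \right)} = 42903 - \frac{6}{13 + 6 \cdot 285} = 42903 - \frac{6}{13 + 1710} = 42903 - \frac{6}{1723} = \frac{73921863}{1723}$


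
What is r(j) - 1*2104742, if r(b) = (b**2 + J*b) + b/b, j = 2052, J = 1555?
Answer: 5296823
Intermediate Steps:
r(b) = 1 + b**2 + 1555*b (r(b) = (b**2 + 1555*b) + b/b = (b**2 + 1555*b) + 1 = 1 + b**2 + 1555*b)
r(j) - 1*2104742 = (1 + 2052**2 + 1555*2052) - 1*2104742 = (1 + 4210704 + 3190860) - 2104742 = 7401565 - 2104742 = 5296823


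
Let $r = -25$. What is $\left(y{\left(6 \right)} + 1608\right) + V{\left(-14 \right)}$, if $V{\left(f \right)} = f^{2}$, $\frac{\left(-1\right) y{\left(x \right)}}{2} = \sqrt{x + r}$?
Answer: $1804 - 2 i \sqrt{19} \approx 1804.0 - 8.7178 i$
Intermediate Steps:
$y{\left(x \right)} = - 2 \sqrt{-25 + x}$ ($y{\left(x \right)} = - 2 \sqrt{x - 25} = - 2 \sqrt{-25 + x}$)
$\left(y{\left(6 \right)} + 1608\right) + V{\left(-14 \right)} = \left(- 2 \sqrt{-25 + 6} + 1608\right) + \left(-14\right)^{2} = \left(- 2 \sqrt{-19} + 1608\right) + 196 = \left(- 2 i \sqrt{19} + 1608\right) + 196 = \left(1608 - 2 i \sqrt{19}\right) + 196 = 1804 - 2 i \sqrt{19}$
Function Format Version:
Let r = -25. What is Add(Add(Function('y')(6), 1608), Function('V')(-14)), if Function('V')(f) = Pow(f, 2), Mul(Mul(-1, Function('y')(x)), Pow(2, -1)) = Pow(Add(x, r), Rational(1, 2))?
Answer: Add(1804, Mul(-2, I, Pow(19, Rational(1, 2)))) ≈ Add(1804.0, Mul(-8.7178, I))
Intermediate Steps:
Function('y')(x) = Mul(-2, Pow(Add(-25, x), Rational(1, 2))) (Function('y')(x) = Mul(-2, Pow(Add(x, -25), Rational(1, 2))) = Mul(-2, Pow(Add(-25, x), Rational(1, 2))))
Add(Add(Function('y')(6), 1608), Function('V')(-14)) = Add(Add(Mul(-2, Pow(Add(-25, 6), Rational(1, 2))), 1608), Pow(-14, 2)) = Add(Add(Mul(-2, Pow(-19, Rational(1, 2))), 1608), 196) = Add(Add(Mul(-2, Mul(I, Pow(19, Rational(1, 2)))), 1608), 196) = Add(Add(Mul(-2, I, Pow(19, Rational(1, 2))), 1608), 196) = Add(Add(1608, Mul(-2, I, Pow(19, Rational(1, 2)))), 196) = Add(1804, Mul(-2, I, Pow(19, Rational(1, 2))))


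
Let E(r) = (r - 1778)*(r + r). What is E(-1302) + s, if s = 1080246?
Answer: 9100566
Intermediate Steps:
E(r) = 2*r*(-1778 + r) (E(r) = (-1778 + r)*(2*r) = 2*r*(-1778 + r))
E(-1302) + s = 2*(-1302)*(-1778 - 1302) + 1080246 = 2*(-1302)*(-3080) + 1080246 = 8020320 + 1080246 = 9100566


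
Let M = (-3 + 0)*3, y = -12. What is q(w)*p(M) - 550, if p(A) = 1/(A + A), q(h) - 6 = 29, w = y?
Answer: -9935/18 ≈ -551.94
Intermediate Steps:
M = -9 (M = -3*3 = -9)
w = -12
q(h) = 35 (q(h) = 6 + 29 = 35)
p(A) = 1/(2*A)
q(w)*p(M) - 550 = 35*((1/2)/(-9)) - 550 = 35*((1/2)*(-1/9)) - 550 = 35*(-1/18) - 550 = -35/18 - 550 = -9935/18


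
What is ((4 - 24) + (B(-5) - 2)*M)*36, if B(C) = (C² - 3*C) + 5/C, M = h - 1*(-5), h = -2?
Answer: 3276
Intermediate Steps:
M = 3 (M = -2 - 1*(-5) = -2 + 5 = 3)
B(C) = C² - 3*C + 5/C
((4 - 24) + (B(-5) - 2)*M)*36 = ((4 - 24) + ((5 + (-5)²*(-3 - 5))/(-5) - 2)*3)*36 = (-20 + (-(5 + 25*(-8))/5 - 2)*3)*36 = (-20 + (-(5 - 200)/5 - 2)*3)*36 = (-20 + (-⅕*(-195) - 2)*3)*36 = (-20 + (39 - 2)*3)*36 = (-20 + 37*3)*36 = (-20 + 111)*36 = 91*36 = 3276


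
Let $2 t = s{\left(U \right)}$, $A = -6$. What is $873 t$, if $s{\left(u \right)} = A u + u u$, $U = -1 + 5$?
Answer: $-3492$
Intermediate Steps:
$U = 4$
$s{\left(u \right)} = u^{2} - 6 u$ ($s{\left(u \right)} = - 6 u + u u = - 6 u + u^{2} = u^{2} - 6 u$)
$t = -4$ ($t = \frac{4 \left(-6 + 4\right)}{2} = \frac{4 \left(-2\right)}{2} = \frac{1}{2} \left(-8\right) = -4$)
$873 t = 873 \left(-4\right) = -3492$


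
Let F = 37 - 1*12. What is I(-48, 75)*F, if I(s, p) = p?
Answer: 1875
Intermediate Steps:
F = 25 (F = 37 - 12 = 25)
I(-48, 75)*F = 75*25 = 1875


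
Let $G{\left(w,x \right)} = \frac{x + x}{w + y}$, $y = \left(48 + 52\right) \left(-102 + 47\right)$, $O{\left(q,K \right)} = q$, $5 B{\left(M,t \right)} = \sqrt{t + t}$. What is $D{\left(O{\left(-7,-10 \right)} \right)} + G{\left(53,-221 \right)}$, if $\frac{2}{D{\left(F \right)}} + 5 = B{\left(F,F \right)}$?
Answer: $\frac{2 \left(- 1670 i + 17 \sqrt{14}\right)}{419 \left(\sqrt{14} + 25 i\right)} \approx -0.31009 - 0.058555 i$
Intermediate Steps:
$B{\left(M,t \right)} = \frac{\sqrt{2} \sqrt{t}}{5}$ ($B{\left(M,t \right)} = \frac{\sqrt{t + t}}{5} = \frac{\sqrt{2 t}}{5} = \frac{\sqrt{2} \sqrt{t}}{5}$)
$D{\left(F \right)} = \frac{2}{-5 + \frac{\sqrt{2} \sqrt{F}}{5}}$
$y = -5500$ ($y = 100 \left(-55\right) = -5500$)
$G{\left(w,x \right)} = \frac{2 x}{-5500 + w}$ ($G{\left(w,x \right)} = \frac{x + x}{w - 5500} = \frac{2 x}{-5500 + w}$)
$D{\left(O{\left(-7,-10 \right)} \right)} + G{\left(53,-221 \right)} = \frac{10}{-25 + \sqrt{2} \sqrt{-7}} + 2 \left(-221\right) \frac{1}{-5500 + 53} = \frac{10}{-25 + \sqrt{2} i \sqrt{7}} + 2 \left(-221\right) \frac{1}{-5447} = \frac{10}{-25 + i \sqrt{14}} + 2 \left(-221\right) \left(- \frac{1}{5447}\right) = \frac{10}{-25 + i \sqrt{14}} + \frac{34}{419} = \frac{34}{419} + \frac{10}{-25 + i \sqrt{14}}$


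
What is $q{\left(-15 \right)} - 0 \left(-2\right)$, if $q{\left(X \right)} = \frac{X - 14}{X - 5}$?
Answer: $\frac{29}{20} \approx 1.45$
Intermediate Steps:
$q{\left(X \right)} = \frac{-14 + X}{-5 + X}$
$q{\left(-15 \right)} - 0 \left(-2\right) = \frac{-14 - 15}{-5 - 15} - 0 \left(-2\right) = \frac{1}{-20} \left(-29\right) - 0 = \left(- \frac{1}{20}\right) \left(-29\right) + 0 = \frac{29}{20} + 0 = \frac{29}{20}$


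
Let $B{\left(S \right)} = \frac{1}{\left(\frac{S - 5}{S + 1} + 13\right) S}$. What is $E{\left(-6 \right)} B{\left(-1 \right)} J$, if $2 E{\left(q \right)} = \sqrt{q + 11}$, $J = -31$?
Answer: $0$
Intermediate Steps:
$E{\left(q \right)} = \frac{\sqrt{11 + q}}{2}$ ($E{\left(q \right)} = \frac{\sqrt{q + 11}}{2} = \frac{\sqrt{11 + q}}{2}$)
$B{\left(S \right)} = \frac{1}{S \left(13 + \frac{-5 + S}{1 + S}\right)}$ ($B{\left(S \right)} = \frac{1}{\left(\frac{-5 + S}{1 + S} + 13\right) S} = \frac{1}{\left(13 + \frac{-5 + S}{1 + S}\right) S} = \frac{1}{S \left(13 + \frac{-5 + S}{1 + S}\right)}$)
$E{\left(-6 \right)} B{\left(-1 \right)} J = \frac{\sqrt{11 - 6}}{2} \frac{1 - 1}{2 \left(-1\right) \left(4 + 7 \left(-1\right)\right)} \left(-31\right) = \frac{\sqrt{5}}{2} \cdot \frac{1}{2} \left(-1\right) \frac{1}{4 - 7} \cdot 0 \left(-31\right) = \frac{\sqrt{5}}{2} \cdot \frac{1}{2} \left(-1\right) \frac{1}{-3} \cdot 0 \left(-31\right) = \frac{\sqrt{5}}{2} \cdot \frac{1}{2} \left(-1\right) \left(- \frac{1}{3}\right) 0 \left(-31\right) = \frac{\sqrt{5}}{2} \cdot 0 \left(-31\right) = 0 \left(-31\right) = 0$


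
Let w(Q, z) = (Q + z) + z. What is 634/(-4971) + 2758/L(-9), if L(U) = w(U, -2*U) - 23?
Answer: 6853741/9942 ≈ 689.37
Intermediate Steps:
w(Q, z) = Q + 2*z
L(U) = -23 - 3*U (L(U) = (U + 2*(-2*U)) - 23 = (U - 4*U) - 23 = -3*U - 23 = -23 - 3*U)
634/(-4971) + 2758/L(-9) = 634/(-4971) + 2758/(-23 - 3*(-9)) = 634*(-1/4971) + 2758/(-23 + 27) = -634/4971 + 2758/4 = -634/4971 + 2758*(¼) = -634/4971 + 1379/2 = 6853741/9942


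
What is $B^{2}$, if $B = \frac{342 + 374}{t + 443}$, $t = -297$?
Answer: $\frac{128164}{5329} \approx 24.05$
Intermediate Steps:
$B = \frac{358}{73}$ ($B = \frac{342 + 374}{-297 + 443} = \frac{716}{146} = 716 \cdot \frac{1}{146} = \frac{358}{73} \approx 4.9041$)
$B^{2} = \left(\frac{358}{73}\right)^{2} = \frac{128164}{5329}$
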